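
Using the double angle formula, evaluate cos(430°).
cos(430°) = cos²215° - sin²215° = 0.342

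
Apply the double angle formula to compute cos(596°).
cos(596°) = cos²298° - sin²298° = -0.5592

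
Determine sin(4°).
sin(4°) = 0.06976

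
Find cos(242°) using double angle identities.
cos(242°) = cos²121° - sin²121° = -0.4695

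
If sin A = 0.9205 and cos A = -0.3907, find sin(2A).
sin(2A) = 2 sin A cos A = -0.7193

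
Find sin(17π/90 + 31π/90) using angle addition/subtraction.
sin(17π/90 + 31π/90) = sin 17π/90 cos 31π/90 + cos 17π/90 sin 31π/90 = 0.9945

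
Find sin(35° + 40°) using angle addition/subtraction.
sin(35° + 40°) = sin 35° cos 40° + cos 35° sin 40° = (√6+√2)/4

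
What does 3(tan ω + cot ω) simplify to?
3(tan ω + cot ω) = 3(sec ω csc ω) (using Quotient identities)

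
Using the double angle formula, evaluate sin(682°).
sin(682°) = 2 sin 341° cos 341° = -0.6157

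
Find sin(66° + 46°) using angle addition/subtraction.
sin(66° + 46°) = sin 66° cos 46° + cos 66° sin 46° = 0.9272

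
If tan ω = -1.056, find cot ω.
cot ω = 1/tan ω = -0.947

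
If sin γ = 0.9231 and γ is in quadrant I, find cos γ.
cos γ = 0.3846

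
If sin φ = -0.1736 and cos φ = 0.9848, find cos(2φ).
cos(2φ) = cos²φ - sin²φ = 0.9397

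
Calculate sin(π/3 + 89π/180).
sin(π/3 + 89π/180) = sin π/3 cos 89π/180 + cos π/3 sin 89π/180 = 0.515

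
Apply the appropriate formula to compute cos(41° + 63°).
cos(41° + 63°) = cos 41° cos 63° - sin 41° sin 63° = -0.2419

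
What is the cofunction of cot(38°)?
cot(38°) = tan(90° - 38°) = tan(52°)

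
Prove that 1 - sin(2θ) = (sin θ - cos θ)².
RHS = sin²θ - 2 sin θ cos θ + cos²θ = (sin²θ + cos²θ) - 2 sin θ cos θ = 1 - sin(2θ) = LHS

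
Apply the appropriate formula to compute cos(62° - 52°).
cos(62° - 52°) = cos 62° cos 52° + sin 62° sin 52° = 0.9848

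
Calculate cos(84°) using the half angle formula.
cos(84°) = √((1 + cos 168°)/2) = 0.1045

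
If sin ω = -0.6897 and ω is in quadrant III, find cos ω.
cos ω = -0.7241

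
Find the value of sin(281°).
sin(281°) = -0.9816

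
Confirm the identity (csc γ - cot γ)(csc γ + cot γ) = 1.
LHS = csc²γ - cot²γ = (1 + cot²γ) - cot²γ = 1 = RHS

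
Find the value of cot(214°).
cot(214°) = 1.483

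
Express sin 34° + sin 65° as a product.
sin 34° + sin 65° = 2 sin(49.5°) cos(-15.5°)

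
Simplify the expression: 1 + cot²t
1 + cot²t = csc²t (using Pythagorean identity)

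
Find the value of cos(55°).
cos(55°) = 0.5736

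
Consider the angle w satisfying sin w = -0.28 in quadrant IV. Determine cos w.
cos w = √(1 - sin²w) = 0.96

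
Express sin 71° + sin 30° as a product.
sin 71° + sin 30° = 2 sin(50.5°) cos(20.5°)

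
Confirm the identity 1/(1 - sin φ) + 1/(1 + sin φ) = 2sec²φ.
LHS = [(1 + sin φ) + (1 - sin φ)] / [(1 - sin φ)(1 + sin φ)] = 2/(1 - sin²φ) = 2/cos²φ = 2sec²φ = RHS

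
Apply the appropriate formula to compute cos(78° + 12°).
cos(78° + 12°) = cos 78° cos 12° - sin 78° sin 12° = 0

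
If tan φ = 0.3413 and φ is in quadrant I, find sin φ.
sin φ = 0.323 (using tan²φ + 1 = sec²φ)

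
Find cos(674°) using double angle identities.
cos(674°) = 2cos²337° - 1 = 0.6947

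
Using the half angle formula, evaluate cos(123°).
cos(123°) = -√((1 + cos 246°)/2) = -0.5446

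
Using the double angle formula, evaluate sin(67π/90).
sin(67π/90) = 2 sin 67π/180 cos 67π/180 = 0.7193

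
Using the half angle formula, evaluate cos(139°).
cos(139°) = -√((1 + cos 278°)/2) = -0.7547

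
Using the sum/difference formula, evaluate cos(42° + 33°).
cos(42° + 33°) = cos 42° cos 33° - sin 42° sin 33° = (√6-√2)/4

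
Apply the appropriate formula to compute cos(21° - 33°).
cos(21° - 33°) = cos 21° cos 33° + sin 21° sin 33° = 0.9781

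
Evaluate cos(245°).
cos(245°) = -0.4226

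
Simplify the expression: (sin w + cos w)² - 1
(sin w + cos w)² - 1 = sin(2w) (using Pythagorean + double angle)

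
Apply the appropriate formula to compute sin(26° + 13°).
sin(26° + 13°) = sin 26° cos 13° + cos 26° sin 13° = 0.6293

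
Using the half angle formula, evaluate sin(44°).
sin(44°) = √((1 - cos 88°)/2) = 0.6947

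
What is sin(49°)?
sin(49°) = 0.7547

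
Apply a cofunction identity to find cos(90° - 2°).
cos(90° - 2°) = sin(2°) = 0.0349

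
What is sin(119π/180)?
sin(119π/180) = 0.8746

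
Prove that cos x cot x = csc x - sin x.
RHS = 1/sin x - sin x = (1 - sin²x)/sin x = cos²x/sin x = cos x · (cos x/sin x) = cos x cot x = LHS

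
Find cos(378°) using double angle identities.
cos(378°) = cos²189° - sin²189° = 0.9511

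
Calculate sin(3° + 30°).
sin(3° + 30°) = sin 3° cos 30° + cos 3° sin 30° = 0.5446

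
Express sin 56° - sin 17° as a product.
sin 56° - sin 17° = 2 cos(36.5°) sin(19.5°)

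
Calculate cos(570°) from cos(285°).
cos(570°) = cos²285° - sin²285° = -√3/2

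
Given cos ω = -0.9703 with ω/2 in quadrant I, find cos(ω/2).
cos(ω/2) = ±√((1 + cos ω)/2); positive since ω/2 ∈ QI, so cos(ω/2) = 0.1219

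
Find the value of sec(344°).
sec(344°) = 1.04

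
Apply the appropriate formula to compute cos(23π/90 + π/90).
cos(23π/90 + π/90) = cos 23π/90 cos π/90 - sin 23π/90 sin π/90 = 0.6691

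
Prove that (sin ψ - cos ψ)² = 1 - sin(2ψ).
LHS = sin²ψ - 2 sin ψ cos ψ + cos²ψ = (sin²ψ + cos²ψ) - 2 sin ψ cos ψ = 1 - sin(2ψ) = RHS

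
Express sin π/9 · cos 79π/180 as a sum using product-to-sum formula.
sin π/9 cos 79π/180 = (1/2)[sin(π/9+79π/180) + sin(π/9-79π/180)]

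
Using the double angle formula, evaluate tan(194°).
tan(194°) = 2 tan 97° / (1 - tan²97°) = 0.2493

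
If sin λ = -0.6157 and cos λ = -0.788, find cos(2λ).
cos(2λ) = cos²λ - sin²λ = 0.2419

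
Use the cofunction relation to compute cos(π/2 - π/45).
cos(π/2 - π/45) = sin(π/45) = 0.06976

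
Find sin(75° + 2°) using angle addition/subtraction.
sin(75° + 2°) = sin 75° cos 2° + cos 75° sin 2° = 0.9744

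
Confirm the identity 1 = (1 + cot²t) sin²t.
RHS = csc²t · sin²t = (1/sin²t) · sin²t = 1 = LHS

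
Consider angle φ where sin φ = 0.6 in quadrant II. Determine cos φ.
cos φ = ±√(1 - sin²φ) = -0.8 (negative in QII)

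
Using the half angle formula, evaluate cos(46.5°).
cos(46.5°) = √((1 + cos 93°)/2) = 0.6884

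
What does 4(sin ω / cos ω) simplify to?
4(sin ω / cos ω) = 4(tan ω) (using Quotient identity)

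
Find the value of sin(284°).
sin(284°) = -0.9703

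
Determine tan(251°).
tan(251°) = 2.904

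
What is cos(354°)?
cos(354°) = 0.9945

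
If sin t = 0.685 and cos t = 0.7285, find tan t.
tan t = sin t / cos t = 0.9403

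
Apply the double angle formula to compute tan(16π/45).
tan(16π/45) = 2 tan 8π/45 / (1 - tan²8π/45) = 2.05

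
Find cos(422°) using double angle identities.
cos(422°) = cos²211° - sin²211° = 0.4695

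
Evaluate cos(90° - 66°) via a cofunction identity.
cos(90° - 66°) = sin(66°) = 0.9135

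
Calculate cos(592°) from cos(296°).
cos(592°) = cos²296° - sin²296° = -0.6157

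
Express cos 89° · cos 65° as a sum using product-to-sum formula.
cos 89° cos 65° = (1/2)[cos(89°-65°) + cos(89°+65°)]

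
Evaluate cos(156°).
cos(156°) = -0.9135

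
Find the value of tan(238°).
tan(238°) = 1.6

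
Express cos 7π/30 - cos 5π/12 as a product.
cos 7π/30 - cos 5π/12 = -2 sin(13π/40) sin(-11π/120)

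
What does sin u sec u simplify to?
sin u sec u = tan u (using Reciprocal + quotient)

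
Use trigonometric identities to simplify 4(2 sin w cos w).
4(2 sin w cos w) = 4(sin(2w)) (using Double angle)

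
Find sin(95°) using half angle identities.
sin(95°) = √((1 - cos 190°)/2) = 0.9962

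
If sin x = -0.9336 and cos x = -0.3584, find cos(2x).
cos(2x) = cos²x - sin²x = -0.7432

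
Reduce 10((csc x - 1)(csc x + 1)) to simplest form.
10((csc x - 1)(csc x + 1)) = 10(cot²x) (using Diff. of squares)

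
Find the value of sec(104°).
sec(104°) = -4.134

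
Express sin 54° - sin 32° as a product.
sin 54° - sin 32° = 2 cos(43°) sin(11°)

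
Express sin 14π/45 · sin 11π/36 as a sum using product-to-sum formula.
sin 14π/45 sin 11π/36 = (1/2)[cos(14π/45-11π/36) - cos(14π/45+11π/36)]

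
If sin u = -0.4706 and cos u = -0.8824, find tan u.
tan u = sin u / cos u = 0.5333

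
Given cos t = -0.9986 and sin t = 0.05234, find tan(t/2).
tan(t/2) = sin t / (1 + cos t) = 37.39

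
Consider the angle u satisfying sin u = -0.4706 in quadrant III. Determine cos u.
cos u = ±√(1 - sin²u) = -0.8823 (negative in QIII)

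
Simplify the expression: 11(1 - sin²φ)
11(1 - sin²φ) = 11(cos²φ) (using Pythagorean identity)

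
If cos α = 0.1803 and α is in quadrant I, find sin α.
sin α = 0.9836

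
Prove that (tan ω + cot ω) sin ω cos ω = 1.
LHS = (sin ω/cos ω + cos ω/sin ω) sin ω cos ω = ((sin²ω + cos²ω)/(sin ω cos ω)) · sin ω cos ω = sin²ω + cos²ω = 1 = RHS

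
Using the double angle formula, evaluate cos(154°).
cos(154°) = 1 - 2sin²77° = -0.8988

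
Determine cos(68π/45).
cos(68π/45) = 0.0349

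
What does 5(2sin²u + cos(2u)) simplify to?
5(2sin²u + cos(2u)) = 5 (using Double angle)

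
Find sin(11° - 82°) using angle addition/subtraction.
sin(11° - 82°) = sin 11° cos 82° - cos 11° sin 82° = -0.9455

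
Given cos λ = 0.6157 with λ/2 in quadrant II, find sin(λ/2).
sin(λ/2) = ±√((1 - cos λ)/2); positive since λ/2 ∈ QII, so sin(λ/2) = 0.4383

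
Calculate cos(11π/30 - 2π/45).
cos(11π/30 - 2π/45) = cos 11π/30 cos 2π/45 + sin 11π/30 sin 2π/45 = 0.5299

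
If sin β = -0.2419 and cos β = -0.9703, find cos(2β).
cos(2β) = cos²β - sin²β = 0.883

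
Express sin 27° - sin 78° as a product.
sin 27° - sin 78° = 2 cos(52.5°) sin(-25.5°)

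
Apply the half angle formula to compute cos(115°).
cos(115°) = -√((1 + cos 230°)/2) = -0.4226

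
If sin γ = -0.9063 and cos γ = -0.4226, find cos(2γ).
cos(2γ) = cos²γ - sin²γ = -0.6428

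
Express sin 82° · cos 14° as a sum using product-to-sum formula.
sin 82° cos 14° = (1/2)[sin(82°+14°) + sin(82°-14°)]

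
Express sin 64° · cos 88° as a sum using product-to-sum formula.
sin 64° cos 88° = (1/2)[sin(64°+88°) + sin(64°-88°)]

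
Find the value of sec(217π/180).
sec(217π/180) = -1.252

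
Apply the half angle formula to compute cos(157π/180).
cos(157π/180) = -√((1 + cos 157π/90)/2) = -0.9205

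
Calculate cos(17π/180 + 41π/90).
cos(17π/180 + 41π/90) = cos 17π/180 cos 41π/90 - sin 17π/180 sin 41π/90 = -0.1564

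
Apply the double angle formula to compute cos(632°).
cos(632°) = cos²316° - sin²316° = 0.0349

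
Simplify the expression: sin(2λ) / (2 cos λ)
sin(2λ) / (2 cos λ) = sin λ (using Double angle)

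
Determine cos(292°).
cos(292°) = 0.3746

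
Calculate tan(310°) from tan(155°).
tan(310°) = 2 tan 155° / (1 - tan²155°) = -1.192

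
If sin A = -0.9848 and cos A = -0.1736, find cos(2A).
cos(2A) = cos²A - sin²A = -0.9397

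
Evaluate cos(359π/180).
cos(359π/180) = 0.9998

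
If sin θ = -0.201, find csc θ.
csc θ = 1/sin θ = -4.975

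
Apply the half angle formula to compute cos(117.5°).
cos(117.5°) = -√((1 + cos 235°)/2) = -0.4617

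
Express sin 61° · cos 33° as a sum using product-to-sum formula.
sin 61° cos 33° = (1/2)[sin(61°+33°) + sin(61°-33°)]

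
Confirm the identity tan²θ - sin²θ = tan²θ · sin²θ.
LHS = sin²θ/cos²θ - sin²θ = sin²θ(1/cos²θ - 1) = sin²θ · (1 - cos²θ)/cos²θ = sin²θ · sin²θ/cos²θ = sin²θ · tan²θ = RHS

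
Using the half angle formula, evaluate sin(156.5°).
sin(156.5°) = √((1 - cos 313°)/2) = 0.3987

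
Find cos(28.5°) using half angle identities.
cos(28.5°) = √((1 + cos 57°)/2) = 0.8788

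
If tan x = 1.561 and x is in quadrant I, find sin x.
sin x = 0.842 (using tan²x + 1 = sec²x)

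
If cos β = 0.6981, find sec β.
sec β = 1/cos β = 1.432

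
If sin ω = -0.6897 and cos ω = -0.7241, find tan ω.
tan ω = sin ω / cos ω = 0.9525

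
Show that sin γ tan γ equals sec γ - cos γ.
RHS = 1/cos γ - cos γ = (1 - cos²γ)/cos γ = sin²γ/cos γ = sin γ · (sin γ/cos γ) = sin γ tan γ = LHS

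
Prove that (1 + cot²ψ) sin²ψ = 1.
LHS = csc²ψ · sin²ψ = (1/sin²ψ) · sin²ψ = 1 = RHS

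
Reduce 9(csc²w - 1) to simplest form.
9(csc²w - 1) = 9(cot²w) (using Pythagorean identity)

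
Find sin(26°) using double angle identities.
sin(26°) = 2 sin 13° cos 13° = 0.4384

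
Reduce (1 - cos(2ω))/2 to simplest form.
(1 - cos(2ω))/2 = sin²ω (using Power reduction)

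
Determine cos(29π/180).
cos(29π/180) = 0.8746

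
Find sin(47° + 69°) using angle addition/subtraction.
sin(47° + 69°) = sin 47° cos 69° + cos 47° sin 69° = 0.8988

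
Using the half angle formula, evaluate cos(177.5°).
cos(177.5°) = -√((1 + cos 355°)/2) = -0.999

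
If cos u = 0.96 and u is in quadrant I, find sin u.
sin u = 0.28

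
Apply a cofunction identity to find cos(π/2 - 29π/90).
cos(π/2 - 29π/90) = sin(29π/90) = 0.848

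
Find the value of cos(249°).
cos(249°) = -0.3584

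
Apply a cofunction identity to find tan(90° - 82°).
tan(90° - 82°) = cot(82°) = 0.1405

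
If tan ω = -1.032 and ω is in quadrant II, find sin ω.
sin ω = 0.7182 (using tan²ω + 1 = sec²ω)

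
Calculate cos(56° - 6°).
cos(56° - 6°) = cos 56° cos 6° + sin 56° sin 6° = 0.6428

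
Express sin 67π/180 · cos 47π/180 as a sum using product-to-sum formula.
sin 67π/180 cos 47π/180 = (1/2)[sin(67π/180+47π/180) + sin(67π/180-47π/180)]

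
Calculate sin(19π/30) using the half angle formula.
sin(19π/30) = √((1 - cos 19π/15)/2) = 0.9135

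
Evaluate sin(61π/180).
sin(61π/180) = 0.8746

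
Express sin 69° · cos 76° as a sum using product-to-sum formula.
sin 69° cos 76° = (1/2)[sin(69°+76°) + sin(69°-76°)]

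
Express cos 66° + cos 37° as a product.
cos 66° + cos 37° = 2 cos(51.5°) cos(14.5°)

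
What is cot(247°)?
cot(247°) = 0.4245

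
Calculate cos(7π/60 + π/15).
cos(7π/60 + π/15) = cos 7π/60 cos π/15 - sin 7π/60 sin π/15 = 0.8387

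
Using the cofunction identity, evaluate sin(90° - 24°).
sin(90° - 24°) = cos(24°) = 0.9135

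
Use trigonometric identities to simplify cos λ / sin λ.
cos λ / sin λ = cot λ (using Quotient identity)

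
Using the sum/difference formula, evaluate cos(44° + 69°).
cos(44° + 69°) = cos 44° cos 69° - sin 44° sin 69° = -0.3907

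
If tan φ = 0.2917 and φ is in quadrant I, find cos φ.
cos φ = 0.96 (using tan²φ + 1 = sec²φ)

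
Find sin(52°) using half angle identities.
sin(52°) = √((1 - cos 104°)/2) = 0.788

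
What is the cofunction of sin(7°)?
sin(7°) = cos(90° - 7°) = cos(83°)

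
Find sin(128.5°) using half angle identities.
sin(128.5°) = √((1 - cos 257°)/2) = 0.7826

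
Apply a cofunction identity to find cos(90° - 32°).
cos(90° - 32°) = sin(32°) = 0.5299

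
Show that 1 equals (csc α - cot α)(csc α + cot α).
RHS = csc²α - cot²α = (1 + cot²α) - cot²α = 1 = LHS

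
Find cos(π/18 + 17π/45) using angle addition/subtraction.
cos(π/18 + 17π/45) = cos π/18 cos 17π/45 - sin π/18 sin 17π/45 = 0.2079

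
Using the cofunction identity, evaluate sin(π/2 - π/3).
sin(π/2 - π/3) = cos(π/3) = 1/2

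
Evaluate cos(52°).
cos(52°) = 0.6157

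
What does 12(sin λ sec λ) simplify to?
12(sin λ sec λ) = 12(tan λ) (using Reciprocal + quotient)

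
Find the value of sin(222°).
sin(222°) = -0.6691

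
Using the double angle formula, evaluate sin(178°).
sin(178°) = 2 sin 89° cos 89° = 0.0349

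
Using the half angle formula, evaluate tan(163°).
tan(163°) = sin 326° / (1 + cos 326°) = -0.3057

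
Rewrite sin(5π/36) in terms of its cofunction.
sin(5π/36) = cos(π/2 - 5π/36) = cos(13π/36)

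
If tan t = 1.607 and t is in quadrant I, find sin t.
sin t = 0.849 (using tan²t + 1 = sec²t)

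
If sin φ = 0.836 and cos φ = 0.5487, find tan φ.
tan φ = sin φ / cos φ = 1.524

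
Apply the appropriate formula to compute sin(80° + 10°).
sin(80° + 10°) = sin 80° cos 10° + cos 80° sin 10° = 1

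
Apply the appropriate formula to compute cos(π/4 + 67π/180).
cos(π/4 + 67π/180) = cos π/4 cos 67π/180 - sin π/4 sin 67π/180 = -0.3746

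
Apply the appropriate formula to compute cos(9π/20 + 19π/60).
cos(9π/20 + 19π/60) = cos 9π/20 cos 19π/60 - sin 9π/20 sin 19π/60 = -0.7431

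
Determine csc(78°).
csc(78°) = 1.022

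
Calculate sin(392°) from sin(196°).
sin(392°) = 2 sin 196° cos 196° = 0.5299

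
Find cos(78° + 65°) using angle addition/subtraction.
cos(78° + 65°) = cos 78° cos 65° - sin 78° sin 65° = -0.7986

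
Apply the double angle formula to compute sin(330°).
sin(330°) = 2 sin 165° cos 165° = -1/2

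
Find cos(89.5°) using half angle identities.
cos(89.5°) = √((1 + cos 179°)/2) = 0.008727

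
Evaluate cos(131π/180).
cos(131π/180) = -0.6561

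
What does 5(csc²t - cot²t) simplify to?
5(csc²t - cot²t) = 5 (using Pythagorean identity)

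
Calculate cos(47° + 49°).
cos(47° + 49°) = cos 47° cos 49° - sin 47° sin 49° = -0.1045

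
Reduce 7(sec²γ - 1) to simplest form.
7(sec²γ - 1) = 7(tan²γ) (using Pythagorean identity)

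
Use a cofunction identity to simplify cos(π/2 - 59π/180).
cos(π/2 - 59π/180) = sin(59π/180)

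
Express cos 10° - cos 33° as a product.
cos 10° - cos 33° = -2 sin(21.5°) sin(-11.5°)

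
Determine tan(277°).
tan(277°) = -8.144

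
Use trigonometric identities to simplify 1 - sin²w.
1 - sin²w = cos²w (using Pythagorean identity)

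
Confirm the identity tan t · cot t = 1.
LHS = (sin t/cos t) · (cos t/sin t) = 1 = RHS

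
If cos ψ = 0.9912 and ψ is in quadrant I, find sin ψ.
sin ψ = 0.1324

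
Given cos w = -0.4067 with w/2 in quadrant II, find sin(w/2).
sin(w/2) = ±√((1 - cos w)/2); positive since w/2 ∈ QII, so sin(w/2) = 0.8387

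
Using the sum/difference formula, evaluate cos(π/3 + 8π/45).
cos(π/3 + 8π/45) = cos π/3 cos 8π/45 - sin π/3 sin 8π/45 = -0.0349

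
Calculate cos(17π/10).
cos(17π/10) = 0.5878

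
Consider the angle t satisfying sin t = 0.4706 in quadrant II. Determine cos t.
cos t = ±√(1 - sin²t) = -0.8823 (negative in QII)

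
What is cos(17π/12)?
cos(17π/12) = -(√6-√2)/4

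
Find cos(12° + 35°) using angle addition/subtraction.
cos(12° + 35°) = cos 12° cos 35° - sin 12° sin 35° = 0.682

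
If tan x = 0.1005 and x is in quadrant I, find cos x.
cos x = 0.995 (using tan²x + 1 = sec²x)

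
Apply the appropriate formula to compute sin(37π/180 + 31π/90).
sin(37π/180 + 31π/90) = sin 37π/180 cos 31π/90 + cos 37π/180 sin 31π/90 = 0.9877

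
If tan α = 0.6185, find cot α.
cot α = 1/tan α = 1.617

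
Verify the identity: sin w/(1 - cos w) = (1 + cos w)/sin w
LHS = sin w(1 + cos w) / ((1 - cos w)(1 + cos w)) = sin w(1 + cos w) / (1 - cos²w) = sin w(1 + cos w) / sin²w = (1 + cos w)/sin w = RHS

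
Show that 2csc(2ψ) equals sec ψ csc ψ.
LHS = 2/sin(2ψ) = 2/(2 sin ψ cos ψ) = 1/(sin ψ cos ψ) = (1/cos ψ)(1/sin ψ) = sec ψ csc ψ = RHS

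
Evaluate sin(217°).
sin(217°) = -0.6018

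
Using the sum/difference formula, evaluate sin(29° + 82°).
sin(29° + 82°) = sin 29° cos 82° + cos 29° sin 82° = 0.9336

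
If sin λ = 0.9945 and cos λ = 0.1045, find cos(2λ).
cos(2λ) = cos²λ - sin²λ = -0.9781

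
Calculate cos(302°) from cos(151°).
cos(302°) = 1 - 2sin²151° = 0.5299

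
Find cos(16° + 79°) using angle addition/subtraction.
cos(16° + 79°) = cos 16° cos 79° - sin 16° sin 79° = -0.08716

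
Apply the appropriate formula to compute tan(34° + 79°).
tan(34° + 79°) = (tan 34° + tan 79°)/(1 - tan 34° tan 79°) = -2.356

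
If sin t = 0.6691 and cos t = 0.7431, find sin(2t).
sin(2t) = 2 sin t cos t = 0.9944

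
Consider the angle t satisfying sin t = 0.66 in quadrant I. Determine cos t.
cos t = √(1 - sin²t) = 0.7513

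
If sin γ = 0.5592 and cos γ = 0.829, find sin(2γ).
sin(2γ) = 2 sin γ cos γ = 0.9272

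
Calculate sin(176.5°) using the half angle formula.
sin(176.5°) = √((1 - cos 353°)/2) = 0.06105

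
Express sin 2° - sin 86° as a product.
sin 2° - sin 86° = 2 cos(44°) sin(-42°)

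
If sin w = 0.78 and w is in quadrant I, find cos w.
cos w = 0.6258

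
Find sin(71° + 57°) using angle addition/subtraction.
sin(71° + 57°) = sin 71° cos 57° + cos 71° sin 57° = 0.788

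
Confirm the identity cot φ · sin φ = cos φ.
LHS = (cos φ/sin φ) · sin φ = cos φ = RHS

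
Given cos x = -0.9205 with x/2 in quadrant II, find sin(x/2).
sin(x/2) = ±√((1 - cos x)/2); positive since x/2 ∈ QII, so sin(x/2) = 0.9799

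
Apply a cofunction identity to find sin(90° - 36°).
sin(90° - 36°) = cos(36°) = 0.809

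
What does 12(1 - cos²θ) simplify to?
12(1 - cos²θ) = 12(sin²θ) (using Pythagorean identity)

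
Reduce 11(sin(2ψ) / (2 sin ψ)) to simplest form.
11(sin(2ψ) / (2 sin ψ)) = 11(cos ψ) (using Double angle)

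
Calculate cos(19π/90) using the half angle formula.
cos(19π/90) = √((1 + cos 19π/45)/2) = 0.788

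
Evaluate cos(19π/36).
cos(19π/36) = -0.08716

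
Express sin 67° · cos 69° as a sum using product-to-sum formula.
sin 67° cos 69° = (1/2)[sin(67°+69°) + sin(67°-69°)]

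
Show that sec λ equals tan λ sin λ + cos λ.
RHS = sin²λ/cos λ + cos λ = (sin²λ + cos²λ)/cos λ = 1/cos λ = sec λ = LHS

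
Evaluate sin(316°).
sin(316°) = -0.6947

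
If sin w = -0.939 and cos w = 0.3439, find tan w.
tan w = sin w / cos w = -2.73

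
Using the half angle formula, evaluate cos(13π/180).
cos(13π/180) = √((1 + cos 13π/90)/2) = 0.9744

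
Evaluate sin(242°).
sin(242°) = -0.8829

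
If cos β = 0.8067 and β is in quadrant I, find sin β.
sin β = 0.591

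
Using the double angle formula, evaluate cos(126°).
cos(126°) = 1 - 2sin²63° = -0.5878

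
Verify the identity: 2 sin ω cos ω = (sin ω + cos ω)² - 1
RHS = sin²ω + 2 sin ω cos ω + cos²ω - 1 = (sin²ω + cos²ω) + 2 sin ω cos ω - 1 = 1 + 2 sin ω cos ω - 1 = 2 sin ω cos ω = LHS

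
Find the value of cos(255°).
cos(255°) = -(√6-√2)/4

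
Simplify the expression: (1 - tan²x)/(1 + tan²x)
(1 - tan²x)/(1 + tan²x) = cos(2x) (using Double angle)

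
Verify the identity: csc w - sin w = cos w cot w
LHS = 1/sin w - sin w = (1 - sin²w)/sin w = cos²w/sin w = cos w · (cos w/sin w) = cos w cot w = RHS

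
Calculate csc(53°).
csc(53°) = 1.252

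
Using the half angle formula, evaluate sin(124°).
sin(124°) = √((1 - cos 248°)/2) = 0.829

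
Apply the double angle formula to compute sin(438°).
sin(438°) = 2 sin 219° cos 219° = 0.9781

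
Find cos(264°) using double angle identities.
cos(264°) = cos²132° - sin²132° = -0.1045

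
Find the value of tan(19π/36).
tan(19π/36) = -11.43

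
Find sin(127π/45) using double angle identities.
sin(127π/45) = 2 sin 127π/90 cos 127π/90 = 0.5299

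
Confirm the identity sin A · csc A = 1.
LHS = sin A · (1/sin A) = 1 = RHS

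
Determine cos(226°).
cos(226°) = -0.6947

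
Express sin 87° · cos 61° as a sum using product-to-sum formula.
sin 87° cos 61° = (1/2)[sin(87°+61°) + sin(87°-61°)]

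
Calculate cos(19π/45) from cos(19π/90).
cos(19π/45) = 1 - 2sin²19π/90 = 0.2419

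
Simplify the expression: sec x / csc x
sec x / csc x = tan x (using Reciprocal identities)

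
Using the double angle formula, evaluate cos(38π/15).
cos(38π/15) = cos²19π/15 - sin²19π/15 = -0.1045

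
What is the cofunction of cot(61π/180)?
cot(61π/180) = tan(π/2 - 61π/180) = tan(29π/180)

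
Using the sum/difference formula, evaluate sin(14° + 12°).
sin(14° + 12°) = sin 14° cos 12° + cos 14° sin 12° = 0.4384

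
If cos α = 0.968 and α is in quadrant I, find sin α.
sin α = 0.251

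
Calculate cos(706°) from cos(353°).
cos(706°) = cos²353° - sin²353° = 0.9703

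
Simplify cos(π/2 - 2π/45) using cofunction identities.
cos(π/2 - 2π/45) = sin(2π/45)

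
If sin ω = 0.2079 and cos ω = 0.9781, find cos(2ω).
cos(2ω) = cos²ω - sin²ω = 0.9135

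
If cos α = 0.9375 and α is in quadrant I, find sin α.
sin α = 0.348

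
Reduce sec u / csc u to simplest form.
sec u / csc u = tan u (using Reciprocal identities)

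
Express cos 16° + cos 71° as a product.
cos 16° + cos 71° = 2 cos(43.5°) cos(-27.5°)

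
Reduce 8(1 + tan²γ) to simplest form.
8(1 + tan²γ) = 8(sec²γ) (using Pythagorean identity)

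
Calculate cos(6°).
cos(6°) = 0.9945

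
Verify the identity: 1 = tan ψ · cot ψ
RHS = (sin ψ/cos ψ) · (cos ψ/sin ψ) = 1 = LHS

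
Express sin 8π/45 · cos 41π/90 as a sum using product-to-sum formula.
sin 8π/45 cos 41π/90 = (1/2)[sin(8π/45+41π/90) + sin(8π/45-41π/90)]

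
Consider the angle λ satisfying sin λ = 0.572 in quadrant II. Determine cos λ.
cos λ = ±√(1 - sin²λ) = -0.8203 (negative in QII)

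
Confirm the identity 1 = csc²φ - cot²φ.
RHS = 1/sin²φ - cos²φ/sin²φ = (1 - cos²φ)/sin²φ = sin²φ/sin²φ = 1 = LHS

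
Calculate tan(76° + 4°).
tan(76° + 4°) = (tan 76° + tan 4°)/(1 - tan 76° tan 4°) = 5.671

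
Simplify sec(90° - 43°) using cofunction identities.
sec(90° - 43°) = csc(43°)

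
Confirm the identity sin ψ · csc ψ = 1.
LHS = sin ψ · (1/sin ψ) = 1 = RHS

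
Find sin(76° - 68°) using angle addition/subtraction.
sin(76° - 68°) = sin 76° cos 68° - cos 76° sin 68° = 0.1392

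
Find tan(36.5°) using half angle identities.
tan(36.5°) = sin 73° / (1 + cos 73°) = 0.74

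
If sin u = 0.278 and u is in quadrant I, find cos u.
cos u = 0.9606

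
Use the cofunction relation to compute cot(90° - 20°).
cot(90° - 20°) = tan(20°) = 0.364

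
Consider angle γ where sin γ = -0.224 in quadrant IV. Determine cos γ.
cos γ = √(1 - sin²γ) = 0.9746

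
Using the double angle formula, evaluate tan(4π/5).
tan(4π/5) = 2 tan 2π/5 / (1 - tan²2π/5) = -0.7265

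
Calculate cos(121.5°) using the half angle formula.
cos(121.5°) = -√((1 + cos 243°)/2) = -0.5225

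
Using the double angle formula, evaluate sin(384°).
sin(384°) = 2 sin 192° cos 192° = 0.4067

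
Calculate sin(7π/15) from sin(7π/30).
sin(7π/15) = 2 sin 7π/30 cos 7π/30 = 0.9945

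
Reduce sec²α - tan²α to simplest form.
sec²α - tan²α = 1 (using Pythagorean identity)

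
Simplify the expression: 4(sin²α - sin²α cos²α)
4(sin²α - sin²α cos²α) = 4(sin⁴α) (using Factoring)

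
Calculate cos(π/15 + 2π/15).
cos(π/15 + 2π/15) = cos π/15 cos 2π/15 - sin π/15 sin 2π/15 = 0.809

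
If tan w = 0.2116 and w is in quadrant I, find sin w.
sin w = 0.207 (using tan²w + 1 = sec²w)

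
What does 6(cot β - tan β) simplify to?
6(cot β - tan β) = 6(2 cot(2β)) (using Double angle)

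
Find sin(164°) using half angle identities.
sin(164°) = √((1 - cos 328°)/2) = 0.2756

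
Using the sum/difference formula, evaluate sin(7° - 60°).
sin(7° - 60°) = sin 7° cos 60° - cos 7° sin 60° = -0.7986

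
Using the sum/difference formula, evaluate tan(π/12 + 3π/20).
tan(π/12 + 3π/20) = (tan π/12 + tan 3π/20)/(1 - tan π/12 tan 3π/20) = 0.9004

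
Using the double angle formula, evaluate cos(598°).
cos(598°) = cos²299° - sin²299° = -0.5299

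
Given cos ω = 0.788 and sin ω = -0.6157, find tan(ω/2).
tan(ω/2) = sin ω / (1 + cos ω) = -0.3444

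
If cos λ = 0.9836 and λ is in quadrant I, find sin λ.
sin λ = 0.1804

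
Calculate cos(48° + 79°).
cos(48° + 79°) = cos 48° cos 79° - sin 48° sin 79° = -0.6018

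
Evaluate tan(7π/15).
tan(7π/15) = 9.514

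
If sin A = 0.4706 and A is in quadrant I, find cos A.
cos A = 0.8823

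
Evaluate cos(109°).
cos(109°) = -0.3256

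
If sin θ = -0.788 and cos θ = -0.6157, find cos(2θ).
cos(2θ) = cos²θ - sin²θ = -0.2419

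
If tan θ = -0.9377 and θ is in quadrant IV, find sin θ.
sin θ = -0.684 (using tan²θ + 1 = sec²θ)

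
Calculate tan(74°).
tan(74°) = 3.487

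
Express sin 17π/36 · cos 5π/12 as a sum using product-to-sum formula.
sin 17π/36 cos 5π/12 = (1/2)[sin(17π/36+5π/12) + sin(17π/36-5π/12)]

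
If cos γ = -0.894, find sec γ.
sec γ = 1/cos γ = -1.119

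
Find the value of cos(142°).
cos(142°) = -0.788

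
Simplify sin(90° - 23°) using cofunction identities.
sin(90° - 23°) = cos(23°)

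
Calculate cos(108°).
cos(108°) = -0.309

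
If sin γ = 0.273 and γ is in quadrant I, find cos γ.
cos γ = 0.962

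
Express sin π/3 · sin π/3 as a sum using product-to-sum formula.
sin π/3 sin π/3 = (1/2)[cos(π/3-π/3) - cos(π/3+π/3)]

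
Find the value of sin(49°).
sin(49°) = 0.7547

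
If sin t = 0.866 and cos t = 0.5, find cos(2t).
cos(2t) = cos²t - sin²t = -0.5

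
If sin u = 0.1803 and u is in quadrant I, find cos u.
cos u = 0.9836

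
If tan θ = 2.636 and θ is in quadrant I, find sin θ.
sin θ = 0.935 (using tan²θ + 1 = sec²θ)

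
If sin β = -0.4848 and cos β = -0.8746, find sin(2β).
sin(2β) = 2 sin β cos β = 0.848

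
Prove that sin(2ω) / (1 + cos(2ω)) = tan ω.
LHS = 2 sin ω cos ω / (2cos²ω) = sin ω/cos ω = tan ω = RHS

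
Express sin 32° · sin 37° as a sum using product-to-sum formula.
sin 32° sin 37° = (1/2)[cos(32°-37°) - cos(32°+37°)]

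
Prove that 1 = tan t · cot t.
RHS = (sin t/cos t) · (cos t/sin t) = 1 = LHS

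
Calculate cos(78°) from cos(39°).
cos(78°) = cos²39° - sin²39° = 0.2079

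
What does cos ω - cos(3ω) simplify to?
cos ω - cos(3ω) = 2 sin(2ω) sin ω (using Sum-to-product)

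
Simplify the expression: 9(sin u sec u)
9(sin u sec u) = 9(tan u) (using Reciprocal + quotient)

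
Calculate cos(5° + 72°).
cos(5° + 72°) = cos 5° cos 72° - sin 5° sin 72° = 0.225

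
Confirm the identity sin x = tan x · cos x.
RHS = (sin x/cos x) · cos x = sin x = LHS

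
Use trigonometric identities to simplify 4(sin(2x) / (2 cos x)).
4(sin(2x) / (2 cos x)) = 4(sin x) (using Double angle)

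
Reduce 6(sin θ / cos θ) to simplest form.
6(sin θ / cos θ) = 6(tan θ) (using Quotient identity)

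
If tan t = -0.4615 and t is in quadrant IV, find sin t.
sin t = -0.419 (using tan²t + 1 = sec²t)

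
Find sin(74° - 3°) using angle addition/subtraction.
sin(74° - 3°) = sin 74° cos 3° - cos 74° sin 3° = 0.9455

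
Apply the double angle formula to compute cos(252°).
cos(252°) = cos²126° - sin²126° = -0.309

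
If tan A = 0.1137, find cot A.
cot A = 1/tan A = 8.795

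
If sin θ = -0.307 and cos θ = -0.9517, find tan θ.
tan θ = sin θ / cos θ = 0.3226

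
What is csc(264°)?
csc(264°) = -1.006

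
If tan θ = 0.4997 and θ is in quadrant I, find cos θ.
cos θ = 0.8945 (using tan²θ + 1 = sec²θ)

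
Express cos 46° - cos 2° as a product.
cos 46° - cos 2° = -2 sin(24°) sin(22°)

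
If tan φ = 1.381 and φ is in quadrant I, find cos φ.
cos φ = 0.5865 (using tan²φ + 1 = sec²φ)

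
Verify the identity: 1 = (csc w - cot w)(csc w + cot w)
RHS = csc²w - cot²w = (1 + cot²w) - cot²w = 1 = LHS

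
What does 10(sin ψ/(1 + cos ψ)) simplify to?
10(sin ψ/(1 + cos ψ)) = 10(tan(ψ/2)) (using Half angle)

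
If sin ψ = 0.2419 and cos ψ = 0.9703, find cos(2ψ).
cos(2ψ) = cos²ψ - sin²ψ = 0.883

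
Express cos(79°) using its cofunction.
cos(79°) = sin(90° - 79°) = sin(11°)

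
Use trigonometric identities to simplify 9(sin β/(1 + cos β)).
9(sin β/(1 + cos β)) = 9(tan(β/2)) (using Half angle)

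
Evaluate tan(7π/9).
tan(7π/9) = -0.8391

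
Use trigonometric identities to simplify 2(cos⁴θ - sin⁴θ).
2(cos⁴θ - sin⁴θ) = 2(cos(2θ)) (using Factoring + double angle)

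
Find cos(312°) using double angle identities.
cos(312°) = cos²156° - sin²156° = 0.6691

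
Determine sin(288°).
sin(288°) = -0.9511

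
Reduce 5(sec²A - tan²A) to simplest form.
5(sec²A - tan²A) = 5 (using Pythagorean identity)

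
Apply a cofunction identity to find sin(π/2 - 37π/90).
sin(π/2 - 37π/90) = cos(37π/90) = 0.2756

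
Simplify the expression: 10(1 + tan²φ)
10(1 + tan²φ) = 10(sec²φ) (using Pythagorean identity)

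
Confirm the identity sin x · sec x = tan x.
LHS = sin x · (1/cos x) = sin x/cos x = tan x = RHS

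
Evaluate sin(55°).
sin(55°) = 0.8192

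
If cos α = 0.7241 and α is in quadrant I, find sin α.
sin α = 0.6897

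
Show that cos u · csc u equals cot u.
LHS = cos u · (1/sin u) = cos u/sin u = cot u = RHS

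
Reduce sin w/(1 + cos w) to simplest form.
sin w/(1 + cos w) = tan(w/2) (using Half angle)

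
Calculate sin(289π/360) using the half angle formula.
sin(289π/360) = √((1 - cos 289π/180)/2) = 0.5807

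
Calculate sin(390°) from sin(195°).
sin(390°) = 2 sin 195° cos 195° = 1/2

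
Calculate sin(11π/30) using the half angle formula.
sin(11π/30) = √((1 - cos 11π/15)/2) = 0.9135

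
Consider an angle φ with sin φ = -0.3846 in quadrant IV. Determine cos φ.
cos φ = √(1 - sin²φ) = 0.9231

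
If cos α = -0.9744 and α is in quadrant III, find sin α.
sin α = -0.2248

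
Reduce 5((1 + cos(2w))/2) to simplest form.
5((1 + cos(2w))/2) = 5(cos²w) (using Power reduction)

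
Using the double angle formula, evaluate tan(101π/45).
tan(101π/45) = 2 tan 101π/90 / (1 - tan²101π/90) = 0.9657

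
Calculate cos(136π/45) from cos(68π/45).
cos(136π/45) = cos²68π/45 - sin²68π/45 = -0.9976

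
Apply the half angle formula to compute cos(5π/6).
cos(5π/6) = -√((1 + cos 5π/3)/2) = -√3/2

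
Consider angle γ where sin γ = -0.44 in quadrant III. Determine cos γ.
cos γ = ±√(1 - sin²γ) = -0.898 (negative in QIII)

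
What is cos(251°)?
cos(251°) = -0.3256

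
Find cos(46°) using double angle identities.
cos(46°) = cos²23° - sin²23° = 0.6947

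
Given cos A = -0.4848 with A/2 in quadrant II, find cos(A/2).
cos(A/2) = ±√((1 + cos A)/2); negative since A/2 ∈ QII, so cos(A/2) = -0.5075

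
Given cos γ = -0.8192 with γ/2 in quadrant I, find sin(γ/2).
sin(γ/2) = ±√((1 - cos γ)/2); positive since γ/2 ∈ QI, so sin(γ/2) = 0.9537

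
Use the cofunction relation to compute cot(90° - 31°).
cot(90° - 31°) = tan(31°) = 0.6009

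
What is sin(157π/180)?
sin(157π/180) = 0.3907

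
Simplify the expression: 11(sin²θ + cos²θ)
11(sin²θ + cos²θ) = 11 (using Pythagorean identity)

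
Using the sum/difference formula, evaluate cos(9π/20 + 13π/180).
cos(9π/20 + 13π/180) = cos 9π/20 cos 13π/180 - sin 9π/20 sin 13π/180 = -0.06976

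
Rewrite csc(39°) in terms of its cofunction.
csc(39°) = sec(90° - 39°) = sec(51°)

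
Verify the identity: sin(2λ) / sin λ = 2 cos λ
LHS = 2 sin λ cos λ / sin λ = 2 cos λ = RHS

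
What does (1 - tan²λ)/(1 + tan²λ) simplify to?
(1 - tan²λ)/(1 + tan²λ) = cos(2λ) (using Double angle)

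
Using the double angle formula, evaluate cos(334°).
cos(334°) = cos²167° - sin²167° = 0.8988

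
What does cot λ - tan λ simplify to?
cot λ - tan λ = 2 cot(2λ) (using Double angle)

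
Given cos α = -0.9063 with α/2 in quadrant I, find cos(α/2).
cos(α/2) = ±√((1 + cos α)/2); positive since α/2 ∈ QI, so cos(α/2) = 0.2164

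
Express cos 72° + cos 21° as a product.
cos 72° + cos 21° = 2 cos(46.5°) cos(25.5°)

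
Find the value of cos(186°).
cos(186°) = -0.9945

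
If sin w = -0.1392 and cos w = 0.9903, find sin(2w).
sin(2w) = 2 sin w cos w = -0.2757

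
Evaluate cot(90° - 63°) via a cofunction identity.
cot(90° - 63°) = tan(63°) = 1.963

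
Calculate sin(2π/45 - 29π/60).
sin(2π/45 - 29π/60) = sin 2π/45 cos 29π/60 - cos 2π/45 sin 29π/60 = -0.9816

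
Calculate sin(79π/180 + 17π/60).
sin(79π/180 + 17π/60) = sin 79π/180 cos 17π/60 + cos 79π/180 sin 17π/60 = 0.766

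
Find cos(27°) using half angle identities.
cos(27°) = √((1 + cos 54°)/2) = 0.891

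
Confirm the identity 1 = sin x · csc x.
RHS = sin x · (1/sin x) = 1 = LHS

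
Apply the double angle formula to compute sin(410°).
sin(410°) = 2 sin 205° cos 205° = 0.766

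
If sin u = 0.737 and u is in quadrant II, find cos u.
cos u = -0.6759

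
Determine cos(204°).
cos(204°) = -0.9135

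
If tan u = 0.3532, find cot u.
cot u = 1/tan u = 2.831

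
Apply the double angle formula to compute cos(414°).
cos(414°) = cos²207° - sin²207° = 0.5878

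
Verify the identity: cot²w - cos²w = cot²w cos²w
LHS = cos²w/sin²w - cos²w = cos²w(1/sin²w - 1) = cos²w · (1 - sin²w)/sin²w = cos²w · cos²w/sin²w = cos²w · cot²w = RHS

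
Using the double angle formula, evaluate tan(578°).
tan(578°) = 2 tan 289° / (1 - tan²289°) = 0.7813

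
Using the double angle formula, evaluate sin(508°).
sin(508°) = 2 sin 254° cos 254° = 0.5299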